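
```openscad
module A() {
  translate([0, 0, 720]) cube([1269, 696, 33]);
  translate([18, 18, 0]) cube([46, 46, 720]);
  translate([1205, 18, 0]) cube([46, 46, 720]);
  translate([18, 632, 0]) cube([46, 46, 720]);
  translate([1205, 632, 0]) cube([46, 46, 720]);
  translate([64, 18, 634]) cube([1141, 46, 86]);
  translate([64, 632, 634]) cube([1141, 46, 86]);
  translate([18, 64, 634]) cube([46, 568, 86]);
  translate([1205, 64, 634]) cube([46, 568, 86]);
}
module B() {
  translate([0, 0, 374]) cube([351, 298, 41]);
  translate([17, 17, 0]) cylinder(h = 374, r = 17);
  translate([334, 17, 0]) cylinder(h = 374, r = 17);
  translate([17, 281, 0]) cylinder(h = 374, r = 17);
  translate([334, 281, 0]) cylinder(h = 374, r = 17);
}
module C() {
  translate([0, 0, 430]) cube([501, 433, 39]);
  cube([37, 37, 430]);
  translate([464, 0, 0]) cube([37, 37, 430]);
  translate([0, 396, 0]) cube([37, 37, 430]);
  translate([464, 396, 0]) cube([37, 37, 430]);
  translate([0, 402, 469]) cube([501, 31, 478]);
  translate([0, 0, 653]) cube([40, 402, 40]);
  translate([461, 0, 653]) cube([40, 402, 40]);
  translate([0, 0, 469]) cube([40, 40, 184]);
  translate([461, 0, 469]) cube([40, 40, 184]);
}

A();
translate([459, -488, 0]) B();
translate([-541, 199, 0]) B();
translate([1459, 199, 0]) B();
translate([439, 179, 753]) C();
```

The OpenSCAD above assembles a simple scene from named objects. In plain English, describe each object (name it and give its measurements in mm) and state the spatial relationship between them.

A is a rectangular dining table. The top is 1269×696×33 mm with its upper surface at z = 753 mm. It stands on four 46×46 mm square legs, each inset 18 mm from the nearest pair of top edges, running from the floor to the underside of the top. Four apron rails, 46 mm thick and 86 mm tall, run between adjacent legs with their top edges flush with the underside of the top and their outer faces flush with the legs' outer faces.

B is a four-legged stool. The seat is 351×298 mm, 41 mm thick, top at z = 415 mm. It stands on four round legs, each 34 mm in diameter, from z = 0 to the seat underside, each leg's axis is inset half a diameter from the nearest pair of seat edges (so the leg's bounding box is flush with the corner).

C is a chair: 501×433 mm seat, 39 mm thick, top at z = 469 mm, on four 37 mm square corner legs flush with the seat edges. A 31 mm thick backrest slab spans the full seat width, extending 478 mm above the seat top, its back face flush with the seat's +y edge. Two armrests of 40×40 mm section run along each side from the seat's front edge to the front of the backrest, top faces 224 mm above the seat top and outer faces flush with the seat's x-edges; a 40×40 mm post under the front of each armrest stands on the seat at the front corner.

Three stools sit around the table at the −y, −x, +x sides. The chair is on top of the table.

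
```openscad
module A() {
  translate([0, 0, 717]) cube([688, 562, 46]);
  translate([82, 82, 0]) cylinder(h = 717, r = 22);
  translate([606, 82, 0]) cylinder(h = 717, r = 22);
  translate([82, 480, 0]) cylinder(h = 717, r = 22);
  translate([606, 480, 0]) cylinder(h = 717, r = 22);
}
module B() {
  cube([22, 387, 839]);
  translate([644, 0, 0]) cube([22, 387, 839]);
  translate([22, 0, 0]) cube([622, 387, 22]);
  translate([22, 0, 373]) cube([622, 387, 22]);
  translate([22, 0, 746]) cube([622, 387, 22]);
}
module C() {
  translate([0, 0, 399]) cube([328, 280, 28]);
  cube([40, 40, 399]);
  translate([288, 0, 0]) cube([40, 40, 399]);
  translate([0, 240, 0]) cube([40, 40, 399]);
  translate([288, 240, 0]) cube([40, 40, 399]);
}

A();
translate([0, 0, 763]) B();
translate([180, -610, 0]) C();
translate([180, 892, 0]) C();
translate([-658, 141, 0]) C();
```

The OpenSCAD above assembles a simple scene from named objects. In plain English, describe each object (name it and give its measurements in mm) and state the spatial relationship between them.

A is a table: top 688 mm (x) × 562 mm (y), 46 mm thick, upper face at z = 763 mm, on four round legs of 44 mm diameter, each leg's bounding box inset 60 mm from the nearest pair of top edges, running from z = 0 to the bottom of the top.

B is an open bookshelf. Two side panels, each 22 mm thick, 387 mm deep and 839 mm tall, stand 666 mm apart (outside-to-outside). Between them sit 3 shelves, each 22 mm thick and 387 mm deep, spanning the full gap between the sides. The bottom shelf rests on the floor (its underside at z = 0) and the clear gap between one shelf's top and the next shelf's underside is 351 mm.

C is a four-legged stool. The seat is a 328×280×28 mm slab whose top surface is at z = 427 mm; four square legs, each 40×40 mm in cross-section, run from the floor (z = 0) to the underside of the seat, each flush with a corner of the seat.

The bookshelf is on top of the table. Three stools sit around the table at the −y, +y, −x sides.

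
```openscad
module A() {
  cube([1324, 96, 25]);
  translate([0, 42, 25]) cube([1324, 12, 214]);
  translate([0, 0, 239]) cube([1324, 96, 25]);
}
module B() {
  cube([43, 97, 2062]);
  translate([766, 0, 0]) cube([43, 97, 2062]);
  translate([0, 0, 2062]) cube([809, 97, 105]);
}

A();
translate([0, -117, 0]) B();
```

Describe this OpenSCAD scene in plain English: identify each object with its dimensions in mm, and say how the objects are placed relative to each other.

A is an I-beam lying along x, 1324 mm long. Overall section height 264 mm. Two flanges 96 mm wide (y) and 25 mm thick, one on the floor and one at the top; a web 12 mm thick runs between them, centred on the flange width.

B is a rectangular door frame: two vertical jambs of 43×97 mm section, 2062 mm tall, with a clear opening 723 mm wide between their inner faces. A header 105 mm tall and 97 mm deep lies on top of the jambs and spans the full outside width.

The door frame is on the floor beside the I-beam on its −y side.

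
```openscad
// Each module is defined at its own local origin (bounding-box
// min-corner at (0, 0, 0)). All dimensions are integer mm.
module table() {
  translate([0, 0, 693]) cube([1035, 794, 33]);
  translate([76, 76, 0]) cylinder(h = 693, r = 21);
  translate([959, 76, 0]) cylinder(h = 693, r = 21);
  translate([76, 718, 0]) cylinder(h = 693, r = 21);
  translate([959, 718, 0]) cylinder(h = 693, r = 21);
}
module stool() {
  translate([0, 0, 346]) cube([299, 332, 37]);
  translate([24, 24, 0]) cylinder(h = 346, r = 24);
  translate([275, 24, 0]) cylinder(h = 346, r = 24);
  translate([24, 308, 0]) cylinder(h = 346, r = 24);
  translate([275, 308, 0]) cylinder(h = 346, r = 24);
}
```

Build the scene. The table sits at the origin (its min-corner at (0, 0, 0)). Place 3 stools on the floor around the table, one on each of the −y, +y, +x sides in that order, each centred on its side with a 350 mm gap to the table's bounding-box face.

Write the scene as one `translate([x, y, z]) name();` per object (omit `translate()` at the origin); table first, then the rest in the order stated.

table();
translate([368, -682, 0]) stool();
translate([368, 1144, 0]) stool();
translate([1385, 231, 0]) stool();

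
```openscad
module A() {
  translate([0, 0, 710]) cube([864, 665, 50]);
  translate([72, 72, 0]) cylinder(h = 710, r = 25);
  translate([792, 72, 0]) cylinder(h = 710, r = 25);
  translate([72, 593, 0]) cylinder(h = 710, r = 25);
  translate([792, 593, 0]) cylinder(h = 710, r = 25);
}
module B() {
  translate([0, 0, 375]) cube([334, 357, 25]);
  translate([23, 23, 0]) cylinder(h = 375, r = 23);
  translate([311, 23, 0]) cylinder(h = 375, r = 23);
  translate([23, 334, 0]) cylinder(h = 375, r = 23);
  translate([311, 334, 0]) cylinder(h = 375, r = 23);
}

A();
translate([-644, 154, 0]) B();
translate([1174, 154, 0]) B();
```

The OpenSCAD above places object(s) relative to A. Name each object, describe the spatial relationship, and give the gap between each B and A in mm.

A is a table. B is a stool. Two stools sit around the table at the −x, +x sides. The gap between each stool and the table is 310 mm.

Each stool's nearest face is 310 mm from the table's bounding box.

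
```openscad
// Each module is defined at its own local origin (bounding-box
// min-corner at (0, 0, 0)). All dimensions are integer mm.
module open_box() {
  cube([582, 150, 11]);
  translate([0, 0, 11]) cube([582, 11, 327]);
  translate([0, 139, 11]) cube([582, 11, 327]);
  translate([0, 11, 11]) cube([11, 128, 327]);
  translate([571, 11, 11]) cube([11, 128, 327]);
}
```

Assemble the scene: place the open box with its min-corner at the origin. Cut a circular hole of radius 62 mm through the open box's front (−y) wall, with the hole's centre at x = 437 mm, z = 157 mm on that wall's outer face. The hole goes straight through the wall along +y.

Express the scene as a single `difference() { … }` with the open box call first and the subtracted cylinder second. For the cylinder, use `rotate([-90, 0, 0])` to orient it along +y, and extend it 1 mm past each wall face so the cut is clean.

difference() {
  open_box();
  translate([437, -1, 157]) rotate([-90, 0, 0]) cylinder(h = 13, r = 62);
}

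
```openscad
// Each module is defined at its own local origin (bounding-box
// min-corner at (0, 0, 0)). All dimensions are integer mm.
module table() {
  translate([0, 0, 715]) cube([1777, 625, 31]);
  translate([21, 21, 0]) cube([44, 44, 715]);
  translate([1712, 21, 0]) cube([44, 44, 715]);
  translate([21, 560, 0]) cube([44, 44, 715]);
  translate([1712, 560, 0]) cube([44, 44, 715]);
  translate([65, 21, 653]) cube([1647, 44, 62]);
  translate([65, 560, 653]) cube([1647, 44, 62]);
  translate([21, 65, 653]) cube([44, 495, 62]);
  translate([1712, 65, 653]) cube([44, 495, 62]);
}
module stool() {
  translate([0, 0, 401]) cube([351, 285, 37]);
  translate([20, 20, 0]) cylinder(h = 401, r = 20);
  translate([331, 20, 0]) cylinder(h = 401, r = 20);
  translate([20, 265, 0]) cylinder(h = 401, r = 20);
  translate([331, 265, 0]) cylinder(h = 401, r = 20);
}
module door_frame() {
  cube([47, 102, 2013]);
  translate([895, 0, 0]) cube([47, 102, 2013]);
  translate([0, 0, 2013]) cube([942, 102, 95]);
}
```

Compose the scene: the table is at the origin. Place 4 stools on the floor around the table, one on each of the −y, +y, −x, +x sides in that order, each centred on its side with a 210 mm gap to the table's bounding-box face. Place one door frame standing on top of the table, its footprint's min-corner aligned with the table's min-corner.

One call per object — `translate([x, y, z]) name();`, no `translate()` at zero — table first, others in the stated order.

table();
translate([713, -495, 0]) stool();
translate([713, 835, 0]) stool();
translate([-561, 170, 0]) stool();
translate([1987, 170, 0]) stool();
translate([0, 0, 746]) door_frame();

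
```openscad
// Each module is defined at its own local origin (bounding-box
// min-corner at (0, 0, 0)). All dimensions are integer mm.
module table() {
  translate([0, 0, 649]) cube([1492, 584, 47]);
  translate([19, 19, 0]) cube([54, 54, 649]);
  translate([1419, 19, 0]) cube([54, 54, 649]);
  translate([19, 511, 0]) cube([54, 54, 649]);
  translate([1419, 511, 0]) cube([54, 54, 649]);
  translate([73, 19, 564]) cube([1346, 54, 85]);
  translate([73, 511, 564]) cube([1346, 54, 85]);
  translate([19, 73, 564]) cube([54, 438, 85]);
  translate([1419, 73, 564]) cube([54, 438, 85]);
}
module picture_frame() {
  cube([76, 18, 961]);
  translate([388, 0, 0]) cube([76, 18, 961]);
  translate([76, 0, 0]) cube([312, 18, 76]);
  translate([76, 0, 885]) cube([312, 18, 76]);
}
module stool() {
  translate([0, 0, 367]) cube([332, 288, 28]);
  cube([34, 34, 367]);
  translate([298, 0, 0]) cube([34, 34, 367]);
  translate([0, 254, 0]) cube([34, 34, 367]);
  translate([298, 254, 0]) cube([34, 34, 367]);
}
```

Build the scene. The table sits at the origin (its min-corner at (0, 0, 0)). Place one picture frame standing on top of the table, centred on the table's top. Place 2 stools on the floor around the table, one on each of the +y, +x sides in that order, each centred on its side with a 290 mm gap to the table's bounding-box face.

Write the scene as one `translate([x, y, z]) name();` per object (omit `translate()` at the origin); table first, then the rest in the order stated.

table();
translate([514, 283, 696]) picture_frame();
translate([580, 874, 0]) stool();
translate([1782, 148, 0]) stool();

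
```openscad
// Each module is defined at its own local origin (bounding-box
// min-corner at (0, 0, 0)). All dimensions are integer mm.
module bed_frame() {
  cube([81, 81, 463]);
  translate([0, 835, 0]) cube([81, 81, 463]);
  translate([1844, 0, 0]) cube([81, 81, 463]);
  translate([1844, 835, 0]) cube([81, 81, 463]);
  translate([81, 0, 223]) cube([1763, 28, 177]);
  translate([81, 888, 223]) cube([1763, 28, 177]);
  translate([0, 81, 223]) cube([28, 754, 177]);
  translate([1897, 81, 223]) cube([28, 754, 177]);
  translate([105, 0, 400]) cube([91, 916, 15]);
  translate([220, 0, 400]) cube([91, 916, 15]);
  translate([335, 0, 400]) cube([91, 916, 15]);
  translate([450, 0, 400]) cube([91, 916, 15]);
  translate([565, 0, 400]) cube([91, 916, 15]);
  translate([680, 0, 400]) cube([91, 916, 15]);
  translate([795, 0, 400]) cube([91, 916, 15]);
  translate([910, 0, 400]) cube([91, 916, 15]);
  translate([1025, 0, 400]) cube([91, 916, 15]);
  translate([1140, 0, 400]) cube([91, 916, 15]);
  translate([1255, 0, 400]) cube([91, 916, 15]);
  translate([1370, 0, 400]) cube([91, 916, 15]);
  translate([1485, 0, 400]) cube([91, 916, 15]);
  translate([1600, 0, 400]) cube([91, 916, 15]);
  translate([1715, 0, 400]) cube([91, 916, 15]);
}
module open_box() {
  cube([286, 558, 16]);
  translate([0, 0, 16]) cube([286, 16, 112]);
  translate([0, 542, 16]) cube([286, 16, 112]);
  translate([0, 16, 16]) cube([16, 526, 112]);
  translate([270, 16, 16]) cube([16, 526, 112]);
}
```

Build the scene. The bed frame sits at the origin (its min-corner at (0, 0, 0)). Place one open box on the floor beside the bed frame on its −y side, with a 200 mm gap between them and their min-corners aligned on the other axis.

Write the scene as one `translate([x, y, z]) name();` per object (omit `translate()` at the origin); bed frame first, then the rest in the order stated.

bed_frame();
translate([0, -758, 0]) open_box();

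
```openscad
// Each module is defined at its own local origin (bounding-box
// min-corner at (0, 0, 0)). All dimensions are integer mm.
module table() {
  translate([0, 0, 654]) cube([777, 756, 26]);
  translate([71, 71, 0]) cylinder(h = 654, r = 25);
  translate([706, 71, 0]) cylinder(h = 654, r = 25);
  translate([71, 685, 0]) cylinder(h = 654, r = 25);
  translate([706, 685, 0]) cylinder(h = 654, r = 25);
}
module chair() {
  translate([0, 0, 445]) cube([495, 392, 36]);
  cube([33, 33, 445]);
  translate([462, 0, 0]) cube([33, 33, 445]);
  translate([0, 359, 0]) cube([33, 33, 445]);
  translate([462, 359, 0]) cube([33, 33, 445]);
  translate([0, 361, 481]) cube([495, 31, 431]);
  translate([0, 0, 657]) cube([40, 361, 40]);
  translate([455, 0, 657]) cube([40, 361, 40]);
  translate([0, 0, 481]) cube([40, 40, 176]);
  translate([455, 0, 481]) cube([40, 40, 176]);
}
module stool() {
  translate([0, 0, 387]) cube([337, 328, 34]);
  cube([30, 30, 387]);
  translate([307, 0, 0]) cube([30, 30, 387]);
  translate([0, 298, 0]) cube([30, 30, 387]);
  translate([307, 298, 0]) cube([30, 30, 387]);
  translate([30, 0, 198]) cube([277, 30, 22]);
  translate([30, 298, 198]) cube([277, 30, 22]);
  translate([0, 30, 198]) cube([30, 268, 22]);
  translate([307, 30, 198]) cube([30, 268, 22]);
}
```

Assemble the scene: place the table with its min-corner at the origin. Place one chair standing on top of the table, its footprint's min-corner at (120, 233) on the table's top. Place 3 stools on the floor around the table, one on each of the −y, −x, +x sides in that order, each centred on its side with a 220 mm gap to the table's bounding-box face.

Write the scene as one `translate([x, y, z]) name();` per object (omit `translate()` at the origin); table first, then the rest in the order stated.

table();
translate([120, 233, 680]) chair();
translate([220, -548, 0]) stool();
translate([-557, 214, 0]) stool();
translate([997, 214, 0]) stool();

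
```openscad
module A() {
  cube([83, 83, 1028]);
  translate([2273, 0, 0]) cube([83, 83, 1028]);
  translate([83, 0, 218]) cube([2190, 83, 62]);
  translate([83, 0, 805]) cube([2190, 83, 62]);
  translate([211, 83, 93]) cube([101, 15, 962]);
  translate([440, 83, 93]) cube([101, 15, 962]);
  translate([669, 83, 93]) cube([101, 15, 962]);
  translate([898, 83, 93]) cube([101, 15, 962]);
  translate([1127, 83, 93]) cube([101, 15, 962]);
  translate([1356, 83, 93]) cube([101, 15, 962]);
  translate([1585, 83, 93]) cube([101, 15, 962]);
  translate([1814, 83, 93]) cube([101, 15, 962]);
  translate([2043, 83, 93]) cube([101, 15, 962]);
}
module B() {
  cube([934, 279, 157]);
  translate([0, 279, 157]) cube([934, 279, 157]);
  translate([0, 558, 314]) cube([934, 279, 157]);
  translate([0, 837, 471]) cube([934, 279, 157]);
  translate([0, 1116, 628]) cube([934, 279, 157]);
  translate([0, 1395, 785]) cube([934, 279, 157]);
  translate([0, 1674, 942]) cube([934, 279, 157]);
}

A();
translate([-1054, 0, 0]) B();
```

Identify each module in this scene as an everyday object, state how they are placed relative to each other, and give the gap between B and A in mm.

The staircase's nearest face is 120 mm from the fence section's −x face.

A is a fence section. B is a staircase. The staircase is on the floor beside the fence section on its −x side. The gap between the staircase and the fence section is 120 mm.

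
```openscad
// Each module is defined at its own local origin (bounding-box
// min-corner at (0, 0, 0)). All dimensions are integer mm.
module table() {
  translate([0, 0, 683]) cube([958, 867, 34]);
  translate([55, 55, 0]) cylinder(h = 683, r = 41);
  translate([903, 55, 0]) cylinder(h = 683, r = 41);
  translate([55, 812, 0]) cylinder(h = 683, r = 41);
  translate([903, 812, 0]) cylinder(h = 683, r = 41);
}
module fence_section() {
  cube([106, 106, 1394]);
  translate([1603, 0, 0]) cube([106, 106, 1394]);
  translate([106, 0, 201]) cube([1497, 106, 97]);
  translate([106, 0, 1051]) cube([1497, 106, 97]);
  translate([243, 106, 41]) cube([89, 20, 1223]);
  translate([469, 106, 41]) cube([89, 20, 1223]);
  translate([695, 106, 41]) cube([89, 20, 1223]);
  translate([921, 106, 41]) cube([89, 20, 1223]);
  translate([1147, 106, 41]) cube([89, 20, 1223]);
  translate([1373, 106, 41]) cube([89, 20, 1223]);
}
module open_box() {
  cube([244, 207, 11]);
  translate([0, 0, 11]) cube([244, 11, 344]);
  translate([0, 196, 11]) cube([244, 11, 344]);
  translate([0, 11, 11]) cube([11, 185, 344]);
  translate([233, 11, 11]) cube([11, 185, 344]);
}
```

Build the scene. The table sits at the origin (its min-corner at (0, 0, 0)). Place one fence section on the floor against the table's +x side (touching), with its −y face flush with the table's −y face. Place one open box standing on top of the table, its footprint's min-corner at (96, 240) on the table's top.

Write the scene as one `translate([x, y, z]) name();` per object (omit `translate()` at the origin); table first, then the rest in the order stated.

table();
translate([958, 0, 0]) fence_section();
translate([96, 240, 717]) open_box();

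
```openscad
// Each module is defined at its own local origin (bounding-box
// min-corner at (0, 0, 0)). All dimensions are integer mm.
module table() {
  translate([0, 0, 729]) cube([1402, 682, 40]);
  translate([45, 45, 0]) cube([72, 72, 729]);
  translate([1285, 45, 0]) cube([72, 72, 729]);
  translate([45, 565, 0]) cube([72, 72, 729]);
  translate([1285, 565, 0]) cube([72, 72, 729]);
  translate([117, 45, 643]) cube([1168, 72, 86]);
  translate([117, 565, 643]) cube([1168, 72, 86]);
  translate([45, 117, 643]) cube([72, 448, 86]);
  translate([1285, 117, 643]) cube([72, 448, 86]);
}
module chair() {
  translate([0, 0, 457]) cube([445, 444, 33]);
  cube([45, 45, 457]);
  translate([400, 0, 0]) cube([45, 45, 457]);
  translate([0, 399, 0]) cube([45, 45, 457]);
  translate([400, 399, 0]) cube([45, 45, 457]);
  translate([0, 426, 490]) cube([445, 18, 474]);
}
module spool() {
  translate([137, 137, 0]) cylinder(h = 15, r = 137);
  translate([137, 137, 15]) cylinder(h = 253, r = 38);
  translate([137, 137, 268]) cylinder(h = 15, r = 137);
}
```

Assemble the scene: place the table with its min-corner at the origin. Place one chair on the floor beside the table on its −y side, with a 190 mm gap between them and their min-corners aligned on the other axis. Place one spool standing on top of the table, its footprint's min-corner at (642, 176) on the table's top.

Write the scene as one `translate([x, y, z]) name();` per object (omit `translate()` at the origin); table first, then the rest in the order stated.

table();
translate([0, -634, 0]) chair();
translate([642, 176, 769]) spool();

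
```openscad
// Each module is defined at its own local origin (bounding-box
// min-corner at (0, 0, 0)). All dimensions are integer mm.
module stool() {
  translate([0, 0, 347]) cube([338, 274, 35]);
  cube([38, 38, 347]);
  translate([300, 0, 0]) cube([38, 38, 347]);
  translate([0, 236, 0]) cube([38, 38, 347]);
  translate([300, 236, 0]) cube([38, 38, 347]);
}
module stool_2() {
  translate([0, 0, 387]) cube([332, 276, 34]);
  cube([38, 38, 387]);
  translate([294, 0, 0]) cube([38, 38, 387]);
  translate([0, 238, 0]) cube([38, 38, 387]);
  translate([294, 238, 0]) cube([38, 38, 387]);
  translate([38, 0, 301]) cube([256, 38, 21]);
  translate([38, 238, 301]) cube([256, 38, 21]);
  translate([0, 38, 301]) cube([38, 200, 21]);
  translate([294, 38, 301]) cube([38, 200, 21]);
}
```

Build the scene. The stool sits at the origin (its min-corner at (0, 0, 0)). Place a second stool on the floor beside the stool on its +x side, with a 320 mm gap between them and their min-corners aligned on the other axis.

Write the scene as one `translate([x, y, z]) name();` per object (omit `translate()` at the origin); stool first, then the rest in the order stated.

stool();
translate([658, 0, 0]) stool_2();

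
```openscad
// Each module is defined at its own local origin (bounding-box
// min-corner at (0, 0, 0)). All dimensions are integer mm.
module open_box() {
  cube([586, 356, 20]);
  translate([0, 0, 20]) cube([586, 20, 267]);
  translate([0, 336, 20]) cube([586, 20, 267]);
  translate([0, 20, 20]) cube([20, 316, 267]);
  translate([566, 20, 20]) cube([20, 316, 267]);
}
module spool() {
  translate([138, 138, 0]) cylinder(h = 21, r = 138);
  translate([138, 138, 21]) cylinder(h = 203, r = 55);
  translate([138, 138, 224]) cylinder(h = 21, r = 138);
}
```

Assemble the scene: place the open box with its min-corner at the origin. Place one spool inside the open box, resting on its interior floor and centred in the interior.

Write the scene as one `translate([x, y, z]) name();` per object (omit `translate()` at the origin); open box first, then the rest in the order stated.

open_box();
translate([155, 40, 20]) spool();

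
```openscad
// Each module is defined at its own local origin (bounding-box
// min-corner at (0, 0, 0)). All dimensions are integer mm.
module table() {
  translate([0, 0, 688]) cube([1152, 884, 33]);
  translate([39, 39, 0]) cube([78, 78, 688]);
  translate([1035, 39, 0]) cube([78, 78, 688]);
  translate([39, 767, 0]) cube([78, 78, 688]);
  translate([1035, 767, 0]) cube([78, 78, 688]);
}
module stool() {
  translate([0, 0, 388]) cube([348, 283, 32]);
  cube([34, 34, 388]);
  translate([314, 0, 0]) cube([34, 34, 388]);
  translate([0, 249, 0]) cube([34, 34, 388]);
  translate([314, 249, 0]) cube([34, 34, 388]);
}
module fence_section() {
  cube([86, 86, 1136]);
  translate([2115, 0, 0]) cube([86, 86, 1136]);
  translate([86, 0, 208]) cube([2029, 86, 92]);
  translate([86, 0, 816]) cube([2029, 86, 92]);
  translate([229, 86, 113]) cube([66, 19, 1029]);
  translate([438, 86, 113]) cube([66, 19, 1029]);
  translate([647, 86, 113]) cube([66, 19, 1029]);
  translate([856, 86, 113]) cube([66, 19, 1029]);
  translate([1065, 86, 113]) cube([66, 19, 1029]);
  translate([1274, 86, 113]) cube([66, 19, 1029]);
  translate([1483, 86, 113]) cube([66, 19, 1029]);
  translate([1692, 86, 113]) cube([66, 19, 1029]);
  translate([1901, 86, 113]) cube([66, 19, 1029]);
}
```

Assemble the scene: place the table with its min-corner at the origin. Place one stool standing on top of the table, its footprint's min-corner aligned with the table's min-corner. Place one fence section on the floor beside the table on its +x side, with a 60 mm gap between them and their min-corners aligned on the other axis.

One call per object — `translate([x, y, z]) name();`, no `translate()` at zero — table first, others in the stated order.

table();
translate([0, 0, 721]) stool();
translate([1212, 0, 0]) fence_section();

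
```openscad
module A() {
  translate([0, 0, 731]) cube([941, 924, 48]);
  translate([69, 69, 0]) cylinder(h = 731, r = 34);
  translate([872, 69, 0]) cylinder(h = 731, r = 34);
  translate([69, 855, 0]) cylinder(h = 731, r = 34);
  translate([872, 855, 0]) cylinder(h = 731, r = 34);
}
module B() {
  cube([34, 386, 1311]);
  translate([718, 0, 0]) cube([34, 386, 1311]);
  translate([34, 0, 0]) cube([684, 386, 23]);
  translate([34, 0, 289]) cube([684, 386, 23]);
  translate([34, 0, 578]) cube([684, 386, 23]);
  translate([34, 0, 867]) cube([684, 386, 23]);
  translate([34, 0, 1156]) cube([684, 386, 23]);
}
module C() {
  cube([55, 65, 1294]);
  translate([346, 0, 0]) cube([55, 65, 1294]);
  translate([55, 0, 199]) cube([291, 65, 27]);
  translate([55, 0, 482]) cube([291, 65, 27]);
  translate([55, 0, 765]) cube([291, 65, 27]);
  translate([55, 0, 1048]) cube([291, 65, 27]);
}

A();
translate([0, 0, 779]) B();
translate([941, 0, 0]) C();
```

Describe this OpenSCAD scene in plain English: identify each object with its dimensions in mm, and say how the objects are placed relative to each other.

A is a table with a 941×924 mm rectangular top, 48 mm thick, top surface at z = 779 mm, supported by four round legs of 68 mm diameter, each leg's bounding box inset 35 mm from the nearest pair of top edges, running from the floor.

B is an open bookshelf. Two side panels, each 34 mm thick, 386 mm deep and 1311 mm tall, stand 752 mm apart (outside-to-outside). Between them sit 5 shelves, each 23 mm thick and 386 mm deep, spanning the full gap between the sides. The bottom shelf rests on the floor (its underside at z = 0) and the clear gap between one shelf's top and the next shelf's underside is 266 mm.

C is a wooden ladder with two side rails of 55×65 mm section and 1294 mm height, set 401 mm apart overall. Between them run 4 rectangular rungs (65 mm deep, 27 mm thick), front faces flush with the rails' −y face. The bottom of the first rung is 199 mm above the floor and each subsequent rung is 283 mm higher than the one below.

The bookshelf is on top of the table. The ladder is against the table's +x side, with their −y faces flush.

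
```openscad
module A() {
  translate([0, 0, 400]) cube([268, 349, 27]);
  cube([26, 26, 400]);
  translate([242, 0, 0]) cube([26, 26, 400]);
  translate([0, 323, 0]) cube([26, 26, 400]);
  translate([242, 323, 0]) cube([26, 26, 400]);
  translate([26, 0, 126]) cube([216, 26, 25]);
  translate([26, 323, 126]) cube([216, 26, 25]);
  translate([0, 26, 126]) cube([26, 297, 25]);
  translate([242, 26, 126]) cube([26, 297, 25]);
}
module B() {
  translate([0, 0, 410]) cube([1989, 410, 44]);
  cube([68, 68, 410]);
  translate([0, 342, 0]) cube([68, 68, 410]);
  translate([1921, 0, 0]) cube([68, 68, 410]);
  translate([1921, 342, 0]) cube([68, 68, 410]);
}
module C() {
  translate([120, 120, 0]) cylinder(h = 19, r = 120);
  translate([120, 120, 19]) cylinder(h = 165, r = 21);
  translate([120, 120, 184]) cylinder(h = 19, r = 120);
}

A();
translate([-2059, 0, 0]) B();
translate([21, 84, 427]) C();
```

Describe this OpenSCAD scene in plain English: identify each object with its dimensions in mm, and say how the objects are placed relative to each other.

A is a four-legged stool. The seat is a 268×349×27 mm slab whose top surface is at z = 427 mm; four square legs, each 26×26 mm in cross-section, run from the floor (z = 0) to the underside of the seat, each flush with a corner of the seat. Four stretchers, 26 mm wide and 25 mm tall, connect adjacent legs with their undersides at z = 126 mm, each running between the inner faces of the legs it joins and aligned with the legs' outer faces on the other axis.

B is a bench: a 1989×410 mm seat slab, 44 mm thick, top at z = 454 mm, on four 68×68 mm square legs flush with the seat corners and standing on z = 0.

C is a spool: two coaxial disc flanges of radius 120 mm and thickness 19 mm, joined by a core cylinder of radius 21 mm and height 165 mm. The lower flange rests on z = 0 and the three cylinders share a vertical axis.

The bench is on the floor beside the stool on its −x side. The spool is on top of the stool.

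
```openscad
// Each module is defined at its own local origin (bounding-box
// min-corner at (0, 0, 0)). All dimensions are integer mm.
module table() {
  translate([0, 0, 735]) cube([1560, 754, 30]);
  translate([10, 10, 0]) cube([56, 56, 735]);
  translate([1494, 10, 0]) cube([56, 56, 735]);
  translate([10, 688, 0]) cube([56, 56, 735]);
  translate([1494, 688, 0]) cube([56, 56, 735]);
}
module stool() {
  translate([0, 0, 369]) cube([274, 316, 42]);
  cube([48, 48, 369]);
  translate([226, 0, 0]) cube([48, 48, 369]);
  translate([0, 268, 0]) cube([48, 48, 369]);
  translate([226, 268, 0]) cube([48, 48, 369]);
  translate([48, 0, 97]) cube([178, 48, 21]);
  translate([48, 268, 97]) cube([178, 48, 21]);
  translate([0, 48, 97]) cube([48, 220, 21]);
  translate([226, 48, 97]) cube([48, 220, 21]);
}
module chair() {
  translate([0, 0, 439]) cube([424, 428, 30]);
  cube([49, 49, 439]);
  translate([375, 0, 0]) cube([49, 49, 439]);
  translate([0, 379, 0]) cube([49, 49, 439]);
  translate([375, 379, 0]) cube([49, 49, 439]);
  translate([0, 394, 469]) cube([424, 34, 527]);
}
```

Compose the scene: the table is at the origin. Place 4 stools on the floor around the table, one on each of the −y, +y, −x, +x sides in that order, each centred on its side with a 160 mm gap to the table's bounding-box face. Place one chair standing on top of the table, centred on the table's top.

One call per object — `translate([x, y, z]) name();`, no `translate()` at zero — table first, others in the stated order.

table();
translate([643, -476, 0]) stool();
translate([643, 914, 0]) stool();
translate([-434, 219, 0]) stool();
translate([1720, 219, 0]) stool();
translate([568, 163, 765]) chair();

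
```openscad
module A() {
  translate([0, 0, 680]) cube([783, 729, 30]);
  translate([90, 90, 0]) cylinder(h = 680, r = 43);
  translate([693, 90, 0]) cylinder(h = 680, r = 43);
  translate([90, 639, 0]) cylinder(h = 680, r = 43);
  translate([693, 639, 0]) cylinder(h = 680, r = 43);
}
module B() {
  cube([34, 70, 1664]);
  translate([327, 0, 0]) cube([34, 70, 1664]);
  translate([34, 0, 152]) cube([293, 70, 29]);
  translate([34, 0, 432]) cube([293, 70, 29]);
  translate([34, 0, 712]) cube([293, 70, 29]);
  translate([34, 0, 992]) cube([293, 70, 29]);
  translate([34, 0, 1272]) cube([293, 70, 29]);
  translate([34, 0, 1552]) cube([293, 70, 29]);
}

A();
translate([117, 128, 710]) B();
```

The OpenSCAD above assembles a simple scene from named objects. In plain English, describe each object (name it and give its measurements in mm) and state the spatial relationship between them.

A is a table with a 783×729 mm rectangular top, 30 mm thick, top surface at z = 710 mm, supported by four round legs of 86 mm diameter, each leg's bounding box inset 47 mm from the nearest pair of top edges, running from the floor.

B is a wooden ladder with two side rails of 34×70 mm section and 1664 mm height, set 361 mm apart overall. Between them run 6 rectangular rungs (70 mm deep, 29 mm thick), front faces flush with the rails' −y face. The bottom of the first rung is 152 mm above the floor and each subsequent rung is 280 mm higher than the one below.

The ladder is on top of the table.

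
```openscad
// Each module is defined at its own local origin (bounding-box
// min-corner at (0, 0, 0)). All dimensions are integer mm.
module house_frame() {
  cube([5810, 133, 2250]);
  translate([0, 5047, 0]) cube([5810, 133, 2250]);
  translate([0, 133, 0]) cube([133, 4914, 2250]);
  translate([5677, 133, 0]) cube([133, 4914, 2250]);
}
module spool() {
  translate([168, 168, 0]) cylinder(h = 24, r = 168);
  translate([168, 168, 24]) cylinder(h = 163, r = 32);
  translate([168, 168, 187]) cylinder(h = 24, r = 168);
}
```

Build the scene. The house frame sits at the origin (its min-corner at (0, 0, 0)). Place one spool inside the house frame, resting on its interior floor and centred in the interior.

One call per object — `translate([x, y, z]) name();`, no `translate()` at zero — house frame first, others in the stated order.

house_frame();
translate([2737, 2422, 0]) spool();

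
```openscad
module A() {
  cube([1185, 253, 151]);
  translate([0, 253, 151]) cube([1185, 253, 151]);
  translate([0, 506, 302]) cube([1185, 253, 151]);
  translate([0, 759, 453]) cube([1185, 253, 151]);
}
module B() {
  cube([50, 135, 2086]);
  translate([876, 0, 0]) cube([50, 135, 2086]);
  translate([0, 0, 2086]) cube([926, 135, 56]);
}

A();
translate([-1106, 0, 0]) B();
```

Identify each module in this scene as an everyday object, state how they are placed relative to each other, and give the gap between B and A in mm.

The door frame's nearest face is 180 mm from the staircase's −x face.

A is a staircase. B is a door frame. The door frame is on the floor beside the staircase on its −x side. The gap between the door frame and the staircase is 180 mm.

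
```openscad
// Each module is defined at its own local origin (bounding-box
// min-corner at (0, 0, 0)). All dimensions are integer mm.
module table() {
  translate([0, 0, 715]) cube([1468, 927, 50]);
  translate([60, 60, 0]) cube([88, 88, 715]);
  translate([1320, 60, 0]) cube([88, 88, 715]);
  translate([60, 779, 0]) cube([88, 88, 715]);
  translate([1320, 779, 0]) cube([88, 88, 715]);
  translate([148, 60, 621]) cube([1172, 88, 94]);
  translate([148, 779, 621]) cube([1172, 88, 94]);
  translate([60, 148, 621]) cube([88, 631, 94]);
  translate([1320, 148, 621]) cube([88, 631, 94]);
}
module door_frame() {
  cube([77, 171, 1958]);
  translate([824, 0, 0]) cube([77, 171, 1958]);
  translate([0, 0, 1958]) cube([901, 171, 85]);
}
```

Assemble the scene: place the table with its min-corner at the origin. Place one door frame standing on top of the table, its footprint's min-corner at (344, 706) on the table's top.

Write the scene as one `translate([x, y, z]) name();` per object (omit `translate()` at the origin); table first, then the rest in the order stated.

table();
translate([344, 706, 765]) door_frame();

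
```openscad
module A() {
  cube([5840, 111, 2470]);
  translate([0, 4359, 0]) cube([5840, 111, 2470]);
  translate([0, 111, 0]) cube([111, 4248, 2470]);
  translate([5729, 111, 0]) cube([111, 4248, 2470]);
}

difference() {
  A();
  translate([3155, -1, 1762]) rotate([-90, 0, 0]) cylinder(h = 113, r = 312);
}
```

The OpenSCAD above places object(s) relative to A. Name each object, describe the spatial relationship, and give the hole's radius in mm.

The subtracted cylinder has r = 312 mm.

A is a house frame. The house frame has a circular hole through its front wall. The hole's radius is 312 mm.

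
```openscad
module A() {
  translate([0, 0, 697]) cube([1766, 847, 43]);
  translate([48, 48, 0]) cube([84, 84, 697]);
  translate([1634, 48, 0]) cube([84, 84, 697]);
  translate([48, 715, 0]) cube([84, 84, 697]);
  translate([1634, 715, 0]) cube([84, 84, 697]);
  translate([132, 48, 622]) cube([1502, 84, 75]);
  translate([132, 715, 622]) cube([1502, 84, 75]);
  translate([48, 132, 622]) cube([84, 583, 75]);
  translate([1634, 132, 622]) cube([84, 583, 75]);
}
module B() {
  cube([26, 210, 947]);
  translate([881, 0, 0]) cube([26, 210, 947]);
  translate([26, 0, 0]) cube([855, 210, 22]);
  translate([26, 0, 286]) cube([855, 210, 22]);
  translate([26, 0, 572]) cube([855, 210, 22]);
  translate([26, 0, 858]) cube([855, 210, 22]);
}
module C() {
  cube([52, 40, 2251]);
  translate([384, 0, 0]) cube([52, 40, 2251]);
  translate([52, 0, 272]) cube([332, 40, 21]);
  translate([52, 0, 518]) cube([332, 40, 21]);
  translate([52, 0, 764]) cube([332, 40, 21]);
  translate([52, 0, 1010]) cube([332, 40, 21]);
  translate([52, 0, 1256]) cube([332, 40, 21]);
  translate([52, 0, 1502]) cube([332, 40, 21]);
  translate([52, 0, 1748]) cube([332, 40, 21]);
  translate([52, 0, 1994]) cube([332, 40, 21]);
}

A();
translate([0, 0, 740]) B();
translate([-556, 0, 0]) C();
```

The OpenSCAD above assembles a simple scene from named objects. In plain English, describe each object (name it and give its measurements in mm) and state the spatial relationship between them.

A is a table with a 1766×847 mm rectangular top, 43 mm thick, top surface at z = 740 mm, supported by four 84×84 mm square legs, each inset 48 mm from the nearest pair of top edges, running from the floor. Four apron rails, 84 mm thick and 75 mm tall, run between adjacent legs with their top edges flush with the underside of the top and their outer faces flush with the legs' outer faces.

B is a bookshelf 907 mm wide overall, 210 mm deep and 947 mm tall. The two sides are 26 mm thick vertical panels. 4 horizontal shelves of 22 mm thickness span between the inner faces of the sides; the lowest shelf sits on the floor and shelves are stacked with a clear vertical gap of 264 mm between each pair.

C is a straight ladder. Two 52×40 mm vertical rails, 2251 mm tall, stand 436 mm apart (outside-to-outside) with their front faces coplanar on the −y side. 8 rungs, each 40 mm deep and 21 mm tall, span between the inner faces of the rails, front faces flush with the rails. The lowest rung's underside is at z = 272 mm and rungs are spaced 246 mm apart (underside to underside).

The bookshelf is on top of the table. The ladder is on the floor beside the table on its −x side.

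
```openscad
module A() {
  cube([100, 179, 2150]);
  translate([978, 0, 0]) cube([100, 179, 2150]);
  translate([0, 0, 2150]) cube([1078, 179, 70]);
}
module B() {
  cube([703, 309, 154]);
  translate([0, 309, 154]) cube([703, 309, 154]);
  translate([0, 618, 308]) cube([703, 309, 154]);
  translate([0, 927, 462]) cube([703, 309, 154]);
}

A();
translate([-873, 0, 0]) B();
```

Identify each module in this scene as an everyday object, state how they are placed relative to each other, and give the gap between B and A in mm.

A is a door frame. B is a staircase. The staircase is on the floor beside the door frame on its −x side. The gap between the staircase and the door frame is 170 mm.

The staircase's nearest face is 170 mm from the door frame's −x face.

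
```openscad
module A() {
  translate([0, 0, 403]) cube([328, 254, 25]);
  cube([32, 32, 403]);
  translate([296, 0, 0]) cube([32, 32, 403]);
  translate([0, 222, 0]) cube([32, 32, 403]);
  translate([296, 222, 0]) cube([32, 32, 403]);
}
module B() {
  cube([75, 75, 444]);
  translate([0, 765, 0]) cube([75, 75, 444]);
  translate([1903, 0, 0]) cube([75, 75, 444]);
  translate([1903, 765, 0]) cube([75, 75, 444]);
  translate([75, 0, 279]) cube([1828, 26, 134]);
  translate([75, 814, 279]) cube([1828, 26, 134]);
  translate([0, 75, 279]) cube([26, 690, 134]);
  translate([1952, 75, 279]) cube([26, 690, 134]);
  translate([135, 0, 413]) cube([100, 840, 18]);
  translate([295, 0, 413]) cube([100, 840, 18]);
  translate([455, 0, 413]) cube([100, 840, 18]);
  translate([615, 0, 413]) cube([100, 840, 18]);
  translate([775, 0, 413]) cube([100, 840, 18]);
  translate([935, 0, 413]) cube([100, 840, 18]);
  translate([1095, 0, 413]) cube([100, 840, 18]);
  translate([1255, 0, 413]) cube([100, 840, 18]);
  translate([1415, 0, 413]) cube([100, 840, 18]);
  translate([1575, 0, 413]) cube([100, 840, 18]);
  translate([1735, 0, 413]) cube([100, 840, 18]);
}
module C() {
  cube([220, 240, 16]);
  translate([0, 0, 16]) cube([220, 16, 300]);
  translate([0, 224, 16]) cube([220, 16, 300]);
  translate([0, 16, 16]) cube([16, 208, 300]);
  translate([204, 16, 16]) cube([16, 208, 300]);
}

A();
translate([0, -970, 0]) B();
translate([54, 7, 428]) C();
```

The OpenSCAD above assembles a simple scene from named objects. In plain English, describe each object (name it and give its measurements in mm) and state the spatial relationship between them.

A is a simple wooden stool: a rectangular seat 328 mm (x) by 254 mm (y), 25 mm thick, top face at z = 428 mm, on four square legs, each 32×32 mm in cross-section. The legs rest on z = 0, each flush with a corner of the seat.

B is a bed frame 1978 mm long (x) by 840 mm wide (y). Four 75×75 mm corner posts, 444 mm tall, at the corners of the footprint. Four rails of 26 mm thickness and 134 mm height run between adjacent posts with their undersides at z = 279 mm, their outer faces flush with the outside of the frame (the two x-running rails run between the posts' inner faces; the two y-running rails run between the posts' inner faces). 11 slats, each 100 mm wide (x) and 18 mm thick, lie across the top of the two x-running rails, running the full 840 mm width of the frame in y; the slats are evenly spaced along x between the inner faces of the end posts with equal gaps (rounded down to the nearest mm) at the −x end and between each pair — any rounding remainder accumulates at the +x end.

C is an open storage box with external size 220×240×316 mm and wall thickness 16 mm (the base is also 16 mm thick). The base covers the whole footprint; the four walls stand on the base, with the y-facing walls full-width and the x-facing walls fitting between their inner faces.

The bed frame is on the floor beside the stool on its −y side. The open box is on top of the stool, centred.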